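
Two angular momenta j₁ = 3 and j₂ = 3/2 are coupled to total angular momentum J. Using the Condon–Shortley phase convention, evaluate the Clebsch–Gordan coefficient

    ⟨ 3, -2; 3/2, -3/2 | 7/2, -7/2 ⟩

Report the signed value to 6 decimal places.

+√(1/3) ≈ +0.577350

triangle: 1!·5!·2!/9! = 240/362880
(j±m)!: 1!·5!·0!·3!·0!·7! = 3628800
prefactor² = (2J+1)·Δ·N² = 19200
  k=0: +1/(0!·1!·5!·0!·0!·2!) = 1/240
Σ = 1/240  ⇒  CG² = 19200·1/240² = 1/3
CG = +√(1/3) = +0.577350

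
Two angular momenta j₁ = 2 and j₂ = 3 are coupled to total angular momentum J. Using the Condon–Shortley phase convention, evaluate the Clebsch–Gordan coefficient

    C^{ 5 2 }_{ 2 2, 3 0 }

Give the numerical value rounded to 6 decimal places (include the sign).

j₁+j₂−J=0  J+j₁−j₂=4  J−j₁+j₂=6  j₁+j₂+J+1=11
(j₁±m₁, j₂±m₂, J±M) = (4,0,3,3,7,3)
P² = 124416
sum k=0..0:
  [0] +1/864 = 1/864
S = 1/864
C² = P²·S² = 1/6 ; C = +0.408248

+√(1/6) = +0.408248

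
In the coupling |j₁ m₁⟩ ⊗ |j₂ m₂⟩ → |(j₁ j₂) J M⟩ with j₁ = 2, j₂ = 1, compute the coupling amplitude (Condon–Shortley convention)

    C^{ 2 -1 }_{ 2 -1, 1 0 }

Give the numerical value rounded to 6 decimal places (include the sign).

triangle: 1!×3!×1!/6! = 6/720
(j±m)!: 1!×3!×1!×1!×1!×3! = 36
prefactor² = (2J+1)×Δ×N² = 3/2
  k=0: +1/(0!×1!×3!×1!×0!×0!) = 1/6
  k=1: −1/(1!×0!×2!×0!×1!×1!) = -1/2
Σ = -1/3  ⇒  CG² = 3/2×(-1/3)² = 1/6
CG = −√(1/6) = -0.408248

−√(1/6) = -0.408248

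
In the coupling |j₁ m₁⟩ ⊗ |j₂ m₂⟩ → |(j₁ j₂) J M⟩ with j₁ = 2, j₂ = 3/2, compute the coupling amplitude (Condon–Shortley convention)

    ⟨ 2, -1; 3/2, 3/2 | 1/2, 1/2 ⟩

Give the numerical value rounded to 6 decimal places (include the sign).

−√(1/10) ≈ -0.316228

j₁+j₂−J=3  J+j₁−j₂=1  J−j₁+j₂=0  j₁+j₂+J+1=5
(j₁±m₁, j₂±m₂, J±M) = (1,3,3,0,1,0)
P² = 18/5
sum k=3..3:
  [3] −1/6 = -1/6
S = -1/6
C² = P²·S² = 1/10 ; C = -0.316228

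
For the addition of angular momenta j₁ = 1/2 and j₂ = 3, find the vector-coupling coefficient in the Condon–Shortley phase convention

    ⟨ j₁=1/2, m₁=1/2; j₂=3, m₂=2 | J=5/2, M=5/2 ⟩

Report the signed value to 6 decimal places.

+0.377964

j₁+j₂−J=1  J+j₁−j₂=0  J−j₁+j₂=5  j₁+j₂+J+1=7
(j₁±m₁, j₂±m₂, J±M) = (1,0,5,1,5,0)
P² = 14400/7
sum k=0..0:
  [0] +1/120 = 1/120
S = 1/120
C² = P²·S² = 1/7 ; C = +0.377964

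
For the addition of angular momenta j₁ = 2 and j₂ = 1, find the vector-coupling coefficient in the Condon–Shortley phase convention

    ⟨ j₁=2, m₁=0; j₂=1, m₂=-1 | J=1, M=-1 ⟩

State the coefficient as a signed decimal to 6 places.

j₁+j₂−J=2  J+j₁−j₂=2  J−j₁+j₂=0  j₁+j₂+J+1=5
(j₁±m₁, j₂±m₂, J±M) = (2,2,0,2,0,2)
P² = 8/5
sum k=0..0:
  [0] +1/4 = 1/4
S = 1/4
C² = P²·S² = 1/10 ; C = +0.316228

+0.316228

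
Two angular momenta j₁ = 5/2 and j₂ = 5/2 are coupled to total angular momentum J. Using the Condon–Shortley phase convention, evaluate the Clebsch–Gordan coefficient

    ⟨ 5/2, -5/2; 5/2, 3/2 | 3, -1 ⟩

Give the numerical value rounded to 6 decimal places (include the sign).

triangle: 2!·3!·3!/9! = 72/362880
(j±m)!: 0!·5!·4!·1!·2!·4! = 138240
prefactor² = (2J+1)·Δ·N² = 192
  k=2: +1/(2!·0!·3!·2!·0!·1!) = 1/24
Σ = 1/24  ⇒  CG² = 192·1/24² = 1/3
CG = +√(1/3) = +0.577350

+0.577350  (= +√(1/3))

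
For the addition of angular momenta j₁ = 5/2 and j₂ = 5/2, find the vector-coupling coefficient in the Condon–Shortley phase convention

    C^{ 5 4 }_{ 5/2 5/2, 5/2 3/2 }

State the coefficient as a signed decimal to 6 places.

+0.707107

triangle: 0!×5!×5!/11! = 14400/39916800
(j±m)!: 5!×0!×4!×1!×9!×1! = 1045094400
prefactor² = (2J+1)×Δ×N² = 4147200
  k=0: +1/(0!×0!×0!×4!×5!×1!) = 1/2880
Σ = 1/2880  ⇒  CG² = 4147200×1/2880² = 1/2
CG = +√(1/2) = +0.707107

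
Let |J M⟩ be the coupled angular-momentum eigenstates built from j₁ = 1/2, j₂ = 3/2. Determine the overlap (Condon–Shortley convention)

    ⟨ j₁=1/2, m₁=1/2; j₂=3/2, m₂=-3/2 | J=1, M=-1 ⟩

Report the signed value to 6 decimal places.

+√(3/4) ≈ +0.866025

triangle: 1!×0!×2!/4! = 2/24
(j±m)!: 1!×0!×0!×3!×0!×2! = 12
prefactor² = (2J+1)×Δ×N² = 3
  k=0: +1/(0!×1!×0!×0!×0!×2!) = 1/2
Σ = 1/2  ⇒  CG² = 3×1/2² = 3/4
CG = +√(3/4) = +0.866025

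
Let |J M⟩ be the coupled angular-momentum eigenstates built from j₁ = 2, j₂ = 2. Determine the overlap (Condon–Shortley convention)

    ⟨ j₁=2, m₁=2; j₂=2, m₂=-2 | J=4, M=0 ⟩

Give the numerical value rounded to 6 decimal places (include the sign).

j₁+j₂−J=0  J+j₁−j₂=4  J−j₁+j₂=4  j₁+j₂+J+1=9
(j₁±m₁, j₂±m₂, J±M) = (4,0,0,4,4,4)
P² = 165888/35
sum k=0..0:
  [0] +1/576 = 1/576
S = 1/576
C² = P²·S² = 1/70 ; C = +0.119523

+√(1/70) ≈ +0.119523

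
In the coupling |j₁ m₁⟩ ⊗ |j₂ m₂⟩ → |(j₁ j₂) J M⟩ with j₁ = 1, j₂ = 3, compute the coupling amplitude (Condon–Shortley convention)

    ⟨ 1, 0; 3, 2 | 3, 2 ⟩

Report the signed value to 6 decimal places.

-0.577350

j₁+j₂−J=1  J+j₁−j₂=1  J−j₁+j₂=5  j₁+j₂+J+1=8
(j₁±m₁, j₂±m₂, J±M) = (1,1,5,1,5,1)
P² = 300
sum k=0..1:
  [0] +1/120 = 1/120
  [1] −1/24 = -1/24
S = -1/30
C² = P²·S² = 1/3 ; C = -0.577350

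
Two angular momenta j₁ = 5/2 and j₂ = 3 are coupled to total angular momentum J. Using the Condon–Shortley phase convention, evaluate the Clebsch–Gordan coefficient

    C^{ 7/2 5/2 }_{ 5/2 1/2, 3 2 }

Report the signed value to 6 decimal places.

√[8·2!3!4!/10! · 3!2!5!1!6!1!] = √(4608/7)
  +(−1)^1/∏(1,1,1,4,2,0)! = -1/48  (running -1/48)
  +(−1)^2/∏(2,0,0,3,3,1)! = 1/72  (running -1/144)
⟨..|..⟩ = √(4608/7)·(-1/144) = -0.178174

−√(2/63) = -0.178174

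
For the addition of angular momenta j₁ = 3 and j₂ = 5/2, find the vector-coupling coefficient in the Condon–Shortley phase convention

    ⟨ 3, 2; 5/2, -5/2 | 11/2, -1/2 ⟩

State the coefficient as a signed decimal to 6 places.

+0.113961

√[12·0!6!5!/12! · 5!1!0!5!5!6!] = √(207360000/77)
  +(−1)^0/∏(0,0,1,0,5,5)! = 1/14400  (running 1/14400)
⟨..|..⟩ = √(207360000/77)·(1/14400) = +0.113961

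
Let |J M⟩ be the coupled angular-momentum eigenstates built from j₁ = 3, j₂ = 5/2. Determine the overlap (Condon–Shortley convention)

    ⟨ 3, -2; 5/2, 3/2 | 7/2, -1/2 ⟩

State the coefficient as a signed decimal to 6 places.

triangle: 2!*4!*3!/10! = 288/3628800
(j±m)!: 1!*5!*4!*1!*3!*4! = 414720
prefactor² = (2J+1)*Δ*N² = 9216/35
  k=1: −1/(1!*1!*4!*3!*0!*0!) = -1/144
  k=2: +1/(2!*0!*3!*2!*1!*1!) = 1/24
Σ = 5/144  ⇒  CG² = 9216/35*5/144² = 20/63
CG = +√(20/63) = +0.563436

+0.563436  (= +√(20/63))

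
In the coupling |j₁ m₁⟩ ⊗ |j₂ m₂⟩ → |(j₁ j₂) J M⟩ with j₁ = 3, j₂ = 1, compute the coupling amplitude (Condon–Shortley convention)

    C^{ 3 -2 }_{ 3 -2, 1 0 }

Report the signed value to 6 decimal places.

√[7·1!5!1!/8! · 1!5!1!1!1!5!] = √(300)
  +(−1)^0/∏(0,1,5,1,0,0)! = 1/120  (running 1/120)
  +(−1)^1/∏(1,0,4,0,1,1)! = -1/24  (running -1/30)
⟨..|..⟩ = √(300)·(-1/30) = -0.577350

−√(1/3) = -0.577350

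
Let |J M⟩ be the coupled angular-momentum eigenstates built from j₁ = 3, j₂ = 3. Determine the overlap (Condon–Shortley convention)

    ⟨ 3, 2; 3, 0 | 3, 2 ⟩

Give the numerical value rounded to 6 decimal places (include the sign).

-0.408248  (= −√(1/6))

√[7·3!3!3!/10! · 5!1!3!3!5!1!] = √(216)
  +(−1)^0/∏(0,3,1,3,2,0)! = 1/72  (running 1/72)
  +(−1)^1/∏(1,2,0,2,3,1)! = -1/24  (running -1/36)
⟨..|..⟩ = √(216)·(-1/36) = -0.408248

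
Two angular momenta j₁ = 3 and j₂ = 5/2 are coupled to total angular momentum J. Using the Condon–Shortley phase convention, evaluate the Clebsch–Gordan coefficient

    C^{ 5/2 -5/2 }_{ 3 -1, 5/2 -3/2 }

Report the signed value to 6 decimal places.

√[6·3!3!2!/9! · 2!4!1!4!0!5!] = √(1152/7)
  +(−1)^1/∏(1,2,3,0,0,2)! = -1/24  (running -1/24)
⟨..|..⟩ = √(1152/7)·(-1/24) = -0.534522

-0.534522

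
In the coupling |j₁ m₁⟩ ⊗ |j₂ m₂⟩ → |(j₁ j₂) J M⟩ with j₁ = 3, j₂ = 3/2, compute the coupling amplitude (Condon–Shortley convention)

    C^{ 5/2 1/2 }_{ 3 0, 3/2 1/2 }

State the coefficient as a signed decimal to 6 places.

triangle: 2!*4!*1!/8! = 48/40320
(j±m)!: 3!*3!*2!*1!*3!*2! = 864
prefactor² = (2J+1)*Δ*N² = 216/35
  k=1: −1/(1!*1!*2!*1!*2!*0!) = -1/4
  k=2: +1/(2!*0!*1!*0!*3!*1!) = 1/12
Σ = -1/6  ⇒  CG² = 216/35*(-1/6)² = 6/35
CG = −√(6/35) = -0.414039

-0.414039  (= −√(6/35))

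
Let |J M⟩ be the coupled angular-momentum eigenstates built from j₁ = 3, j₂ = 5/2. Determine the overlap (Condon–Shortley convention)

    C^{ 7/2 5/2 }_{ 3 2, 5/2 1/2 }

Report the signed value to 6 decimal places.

√[8·2!4!3!/10! · 5!1!3!2!6!1!] = √(4608/7)
  +(−1)^0/∏(0,2,1,3,3,0)! = 1/72  (running 1/72)
  +(−1)^1/∏(1,1,0,2,4,1)! = -1/48  (running -1/144)
⟨..|..⟩ = √(4608/7)·(-1/144) = -0.178174

−√(2/63) = -0.178174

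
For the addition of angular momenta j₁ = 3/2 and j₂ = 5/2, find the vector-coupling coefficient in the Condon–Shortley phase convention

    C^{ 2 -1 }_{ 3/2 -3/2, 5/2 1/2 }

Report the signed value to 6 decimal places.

+0.566947  (= +√(9/28))

triangle: 2!×1!×3!/7! = 12/5040
(j±m)!: 0!×3!×3!×2!×1!×3! = 432
prefactor² = (2J+1)×Δ×N² = 36/7
  k=2: +1/(2!×0!×1!×1!×0!×2!) = 1/4
Σ = 1/4  ⇒  CG² = 36/7×1/4² = 9/28
CG = +√(9/28) = +0.566947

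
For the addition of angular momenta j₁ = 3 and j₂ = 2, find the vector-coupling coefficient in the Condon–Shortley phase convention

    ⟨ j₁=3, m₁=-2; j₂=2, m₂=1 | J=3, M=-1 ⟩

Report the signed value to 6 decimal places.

+√(1/4) ≈ +0.500000

j₁+j₂−J=2  J+j₁−j₂=4  J−j₁+j₂=2  j₁+j₂+J+1=9
(j₁±m₁, j₂±m₂, J±M) = (1,5,3,1,2,4)
P² = 64
sum k=1..2:
  [1] −1/48 = -1/48
  [2] +1/12 = 1/12
S = 1/16
C² = P²·S² = 1/4 ; C = +0.500000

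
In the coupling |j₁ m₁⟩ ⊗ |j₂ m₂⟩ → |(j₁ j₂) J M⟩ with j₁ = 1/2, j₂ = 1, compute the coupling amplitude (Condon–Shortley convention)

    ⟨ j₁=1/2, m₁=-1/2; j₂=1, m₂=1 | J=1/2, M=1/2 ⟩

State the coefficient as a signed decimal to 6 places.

-0.816497

√[2·1!0!1!/3! · 0!1!2!0!1!0!] = √(2/3)
  +(−1)^1/∏(1,0,0,1,0,0)! = -1  (running -1)
⟨..|..⟩ = √(2/3)·(-1) = -0.816497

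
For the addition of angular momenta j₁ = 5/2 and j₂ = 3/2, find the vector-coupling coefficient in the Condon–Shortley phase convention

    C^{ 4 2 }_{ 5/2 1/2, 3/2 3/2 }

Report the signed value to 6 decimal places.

+0.597614  (= +√(5/14))

√[9·0!5!3!/9! · 3!2!3!0!6!2!] = √(12960/7)
  +(−1)^0/∏(0,0,2,3,3,0)! = 1/72  (running 1/72)
⟨..|..⟩ = √(12960/7)·(1/72) = +0.597614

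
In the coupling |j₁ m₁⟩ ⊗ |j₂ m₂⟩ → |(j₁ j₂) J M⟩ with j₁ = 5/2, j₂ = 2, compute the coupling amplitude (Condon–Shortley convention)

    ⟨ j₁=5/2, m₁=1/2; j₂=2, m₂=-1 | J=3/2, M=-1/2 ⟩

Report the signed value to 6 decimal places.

−√(5/21) ≈ -0.487950

triangle: 3!×2!×1!/7! = 12/5040
(j±m)!: 3!×2!×1!×3!×1!×2! = 144
prefactor² = (2J+1)×Δ×N² = 48/35
  k=0: +1/(0!×3!×2!×1!×0!×0!) = 1/12
  k=1: −1/(1!×2!×1!×0!×1!×1!) = -1/2
Σ = -5/12  ⇒  CG² = 48/35×(-5/12)² = 5/21
CG = −√(5/21) = -0.487950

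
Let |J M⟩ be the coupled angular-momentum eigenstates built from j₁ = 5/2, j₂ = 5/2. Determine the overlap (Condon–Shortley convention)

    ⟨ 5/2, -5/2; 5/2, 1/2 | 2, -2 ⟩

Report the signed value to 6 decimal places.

−√(5/28) ≈ -0.422577

triangle: 3!*2!*2!/8! = 24/40320
(j±m)!: 0!*5!*3!*2!*0!*4! = 34560
prefactor² = (2J+1)*Δ*N² = 720/7
  k=3: −1/(3!*0!*2!*0!*0!*2!) = -1/24
Σ = -1/24  ⇒  CG² = 720/7*(-1/24)² = 5/28
CG = −√(5/28) = -0.422577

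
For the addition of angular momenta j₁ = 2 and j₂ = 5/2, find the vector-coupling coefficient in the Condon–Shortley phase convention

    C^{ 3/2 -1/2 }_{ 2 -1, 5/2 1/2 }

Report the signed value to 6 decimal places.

√[4·3!1!2!/7! · 1!3!3!2!1!2!] = √(48/35)
  +(−1)^2/∏(2,1,1,1,0,1)! = 1/2  (running 1/2)
  +(−1)^3/∏(3,0,0,0,1,2)! = -1/12  (running 5/12)
⟨..|..⟩ = √(48/35)·(5/12) = +0.487950

+√(5/21) = +0.487950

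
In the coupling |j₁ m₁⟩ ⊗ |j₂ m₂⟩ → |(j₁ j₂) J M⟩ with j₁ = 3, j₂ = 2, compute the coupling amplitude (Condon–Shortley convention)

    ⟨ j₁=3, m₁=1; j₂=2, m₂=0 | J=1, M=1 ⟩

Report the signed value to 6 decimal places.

+√(6/35) ≈ +0.414039

√[3·4!2!0!/7! · 4!2!2!2!2!0!] = √(384/35)
  +(−1)^2/∏(2,2,0,0,2,0)! = 1/8  (running 1/8)
⟨..|..⟩ = √(384/35)·(1/8) = +0.414039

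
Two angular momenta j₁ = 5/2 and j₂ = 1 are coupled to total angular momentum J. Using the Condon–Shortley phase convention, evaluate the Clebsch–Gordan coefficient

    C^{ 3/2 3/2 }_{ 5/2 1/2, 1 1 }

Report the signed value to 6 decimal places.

+0.258199  (= +√(1/15))

√[4·2!3!0!/6! · 3!2!2!0!3!0!] = √(48/5)
  +(−1)^2/∏(2,0,0,0,3,0)! = 1/12  (running 1/12)
⟨..|..⟩ = √(48/5)·(1/12) = +0.258199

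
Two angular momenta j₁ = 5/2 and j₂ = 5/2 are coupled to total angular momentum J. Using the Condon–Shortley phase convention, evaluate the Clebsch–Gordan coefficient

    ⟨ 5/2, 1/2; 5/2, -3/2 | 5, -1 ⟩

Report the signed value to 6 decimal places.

+0.487950  (= +√(5/21))

√[11·0!5!5!/11! · 3!2!1!4!4!6!] = √(138240/7)
  +(−1)^0/∏(0,0,2,1,3,4)! = 1/288  (running 1/288)
⟨..|..⟩ = √(138240/7)·(1/288) = +0.487950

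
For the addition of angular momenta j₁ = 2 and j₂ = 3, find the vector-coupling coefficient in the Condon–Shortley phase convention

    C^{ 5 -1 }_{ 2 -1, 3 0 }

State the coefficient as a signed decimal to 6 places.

+0.617213

√[11·0!4!6!/11! · 1!3!3!3!4!6!] = √(124416/7)
  +(−1)^0/∏(0,0,3,3,1,3)! = 1/216  (running 1/216)
⟨..|..⟩ = √(124416/7)·(1/216) = +0.617213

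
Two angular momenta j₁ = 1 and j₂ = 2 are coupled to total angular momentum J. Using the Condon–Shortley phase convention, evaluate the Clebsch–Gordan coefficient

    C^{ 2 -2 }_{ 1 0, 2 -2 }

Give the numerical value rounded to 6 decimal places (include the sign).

+√(2/3) ≈ +0.816497

j₁+j₂−J=1  J+j₁−j₂=1  J−j₁+j₂=3  j₁+j₂+J+1=6
(j₁±m₁, j₂±m₂, J±M) = (1,1,0,4,0,4)
P² = 24
sum k=0..0:
  [0] +1/6 = 1/6
S = 1/6
C² = P²·S² = 2/3 ; C = +0.816497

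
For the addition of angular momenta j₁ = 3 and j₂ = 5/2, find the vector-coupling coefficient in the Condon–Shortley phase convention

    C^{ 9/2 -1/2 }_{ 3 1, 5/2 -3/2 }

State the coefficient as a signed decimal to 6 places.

√[10·1!5!4!/11! · 4!2!1!4!4!5!] = √(184320/77)
  +(−1)^0/∏(0,1,2,1,3,3)! = 1/72  (running 1/72)
  +(−1)^1/∏(1,0,1,0,4,4)! = -1/576  (running 7/576)
⟨..|..⟩ = √(184320/77)·(7/576) = +0.594588

+√(35/99) ≈ +0.594588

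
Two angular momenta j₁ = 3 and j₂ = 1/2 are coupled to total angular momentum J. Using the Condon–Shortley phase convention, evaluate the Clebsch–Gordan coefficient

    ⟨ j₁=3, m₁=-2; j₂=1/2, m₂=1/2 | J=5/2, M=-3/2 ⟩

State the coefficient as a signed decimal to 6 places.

−√(5/7) ≈ -0.845154

triangle: 1!×5!×0!/7! = 120/5040
(j±m)!: 1!×5!×1!×0!×1!×4! = 2880
prefactor² = (2J+1)×Δ×N² = 2880/7
  k=1: −1/(1!×0!×4!×0!×1!×0!) = -1/24
Σ = -1/24  ⇒  CG² = 2880/7×(-1/24)² = 5/7
CG = −√(5/7) = -0.845154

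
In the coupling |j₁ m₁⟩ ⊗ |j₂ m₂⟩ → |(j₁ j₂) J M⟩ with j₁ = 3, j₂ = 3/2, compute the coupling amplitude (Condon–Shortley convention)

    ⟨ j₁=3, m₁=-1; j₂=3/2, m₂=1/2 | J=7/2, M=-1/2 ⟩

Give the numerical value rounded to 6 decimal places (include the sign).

-0.534522  (= −√(2/7))

triangle: 1!·5!·2!/9! = 240/362880
(j±m)!: 2!·4!·2!·1!·3!·4! = 13824
prefactor² = (2J+1)·Δ·N² = 512/7
  k=0: +1/(0!·1!·4!·2!·1!·0!) = 1/48
  k=1: −1/(1!·0!·3!·1!·2!·1!) = -1/12
Σ = -1/16  ⇒  CG² = 512/7·(-1/16)² = 2/7
CG = −√(2/7) = -0.534522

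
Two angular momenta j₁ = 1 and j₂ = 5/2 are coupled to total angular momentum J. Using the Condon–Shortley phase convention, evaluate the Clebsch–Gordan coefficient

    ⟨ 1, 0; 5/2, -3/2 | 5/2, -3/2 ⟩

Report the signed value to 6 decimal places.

j₁+j₂−J=1  J+j₁−j₂=1  J−j₁+j₂=4  j₁+j₂+J+1=7
(j₁±m₁, j₂±m₂, J±M) = (1,1,1,4,1,4)
P² = 576/35
sum k=0..1:
  [0] +1/6 = 1/6
  [1] −1/24 = -1/24
S = 1/8
C² = P²·S² = 9/35 ; C = +0.507093

+√(9/35) ≈ +0.507093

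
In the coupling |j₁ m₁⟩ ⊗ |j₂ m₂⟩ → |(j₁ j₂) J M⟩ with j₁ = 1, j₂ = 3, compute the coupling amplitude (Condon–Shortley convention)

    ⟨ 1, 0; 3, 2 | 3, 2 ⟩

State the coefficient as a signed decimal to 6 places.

√[7·1!1!5!/8! · 1!1!5!1!5!1!] = √(300)
  +(−1)^0/∏(0,1,1,5,0,0)! = 1/120  (running 1/120)
  +(−1)^1/∏(1,0,0,4,1,1)! = -1/24  (running -1/30)
⟨..|..⟩ = √(300)·(-1/30) = -0.577350

−√(1/3) = -0.577350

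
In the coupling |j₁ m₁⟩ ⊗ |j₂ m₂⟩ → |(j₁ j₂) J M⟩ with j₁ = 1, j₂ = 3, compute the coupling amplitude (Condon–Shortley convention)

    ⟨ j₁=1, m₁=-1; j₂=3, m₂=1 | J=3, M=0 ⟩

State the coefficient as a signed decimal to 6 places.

−√(1/2) = -0.707107

j₁+j₂−J=1  J+j₁−j₂=1  J−j₁+j₂=5  j₁+j₂+J+1=8
(j₁±m₁, j₂±m₂, J±M) = (0,2,4,2,3,3)
P² = 72
sum k=1..1:
  [1] −1/12 = -1/12
S = -1/12
C² = P²·S² = 1/2 ; C = -0.707107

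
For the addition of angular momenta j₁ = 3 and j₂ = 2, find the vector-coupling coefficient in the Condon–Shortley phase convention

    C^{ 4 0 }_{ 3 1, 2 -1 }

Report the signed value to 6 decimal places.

j₁+j₂−J=1  J+j₁−j₂=5  J−j₁+j₂=3  j₁+j₂+J+1=10
(j₁±m₁, j₂±m₂, J±M) = (4,2,1,3,4,4)
P² = 10368/35
sum k=0..1:
  [0] +1/24 = 1/24
  [1] −1/144 = -1/144
S = 5/144
C² = P²·S² = 5/14 ; C = +0.597614

+√(5/14) = +0.597614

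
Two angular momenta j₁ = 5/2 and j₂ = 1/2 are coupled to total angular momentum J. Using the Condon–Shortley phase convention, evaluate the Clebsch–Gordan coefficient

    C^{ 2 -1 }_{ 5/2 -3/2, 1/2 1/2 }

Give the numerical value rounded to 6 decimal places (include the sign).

j₁+j₂−J=1  J+j₁−j₂=4  J−j₁+j₂=0  j₁+j₂+J+1=6
(j₁±m₁, j₂±m₂, J±M) = (1,4,1,0,1,3)
P² = 24
sum k=1..1:
  [1] −1/6 = -1/6
S = -1/6
C² = P²·S² = 2/3 ; C = -0.816497

−√(2/3) ≈ -0.816497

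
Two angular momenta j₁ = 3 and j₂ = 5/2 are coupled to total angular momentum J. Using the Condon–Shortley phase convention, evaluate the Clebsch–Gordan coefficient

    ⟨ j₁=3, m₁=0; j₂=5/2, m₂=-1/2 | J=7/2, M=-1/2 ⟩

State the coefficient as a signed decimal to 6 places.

-0.436436

j₁+j₂−J=2  J+j₁−j₂=4  J−j₁+j₂=3  j₁+j₂+J+1=10
(j₁±m₁, j₂±m₂, J±M) = (3,3,2,3,3,4)
P² = 6912/175
sum k=0..2:
  [0] +1/24 = 1/24
  [1] −1/8 = -1/8
  [2] +1/72 = 1/72
S = -5/72
C² = P²·S² = 4/21 ; C = -0.436436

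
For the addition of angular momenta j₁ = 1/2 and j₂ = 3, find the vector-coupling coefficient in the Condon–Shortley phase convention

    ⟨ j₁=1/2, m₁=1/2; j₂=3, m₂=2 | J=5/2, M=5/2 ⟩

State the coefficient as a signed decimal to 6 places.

+√(1/7) = +0.377964

j₁+j₂−J=1  J+j₁−j₂=0  J−j₁+j₂=5  j₁+j₂+J+1=7
(j₁±m₁, j₂±m₂, J±M) = (1,0,5,1,5,0)
P² = 14400/7
sum k=0..0:
  [0] +1/120 = 1/120
S = 1/120
C² = P²·S² = 1/7 ; C = +0.377964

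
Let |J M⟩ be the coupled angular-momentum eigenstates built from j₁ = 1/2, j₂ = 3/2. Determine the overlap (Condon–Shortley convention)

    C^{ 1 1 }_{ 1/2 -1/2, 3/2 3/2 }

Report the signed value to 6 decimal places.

−√(3/4) = -0.866025

triangle: 1!×0!×2!/4! = 2/24
(j±m)!: 0!×1!×3!×0!×2!×0! = 12
prefactor² = (2J+1)×Δ×N² = 3
  k=1: −1/(1!×0!×0!×2!×0!×0!) = -1/2
Σ = -1/2  ⇒  CG² = 3×(-1/2)² = 3/4
CG = −√(3/4) = -0.866025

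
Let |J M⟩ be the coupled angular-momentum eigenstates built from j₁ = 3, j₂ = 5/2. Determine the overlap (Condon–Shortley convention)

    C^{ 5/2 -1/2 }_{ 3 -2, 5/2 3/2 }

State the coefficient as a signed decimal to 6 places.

triangle: 3!*3!*2!/9! = 72/362880
(j±m)!: 1!*5!*4!*1!*2!*3! = 34560
prefactor² = (2J+1)*Δ*N² = 288/7
  k=2: +1/(2!*1!*3!*2!*0!*0!) = 1/24
  k=3: −1/(3!*0!*2!*1!*1!*1!) = -1/12
Σ = -1/24  ⇒  CG² = 288/7*(-1/24)² = 1/14
CG = −√(1/14) = -0.267261

−√(1/14) = -0.267261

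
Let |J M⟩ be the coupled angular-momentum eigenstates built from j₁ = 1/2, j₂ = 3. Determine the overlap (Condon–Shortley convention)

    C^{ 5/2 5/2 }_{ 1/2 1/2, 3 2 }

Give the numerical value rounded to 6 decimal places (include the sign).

+0.377964

√[6·1!0!5!/7! · 1!0!5!1!5!0!] = √(14400/7)
  +(−1)^0/∏(0,1,0,5,0,0)! = 1/120  (running 1/120)
⟨..|..⟩ = √(14400/7)·(1/120) = +0.377964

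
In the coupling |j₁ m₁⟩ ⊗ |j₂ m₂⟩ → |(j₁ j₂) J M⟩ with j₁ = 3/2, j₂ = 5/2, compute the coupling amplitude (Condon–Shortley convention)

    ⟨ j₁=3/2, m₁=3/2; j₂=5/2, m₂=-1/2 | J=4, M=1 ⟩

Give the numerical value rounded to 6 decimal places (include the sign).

+√(5/28) ≈ +0.422577

triangle: 0!×3!×5!/9! = 720/362880
(j±m)!: 3!×0!×2!×3!×5!×3! = 51840
prefactor² = (2J+1)×Δ×N² = 6480/7
  k=0: +1/(0!×0!×0!×2!×3!×3!) = 1/72
Σ = 1/72  ⇒  CG² = 6480/7×1/72² = 5/28
CG = +√(5/28) = +0.422577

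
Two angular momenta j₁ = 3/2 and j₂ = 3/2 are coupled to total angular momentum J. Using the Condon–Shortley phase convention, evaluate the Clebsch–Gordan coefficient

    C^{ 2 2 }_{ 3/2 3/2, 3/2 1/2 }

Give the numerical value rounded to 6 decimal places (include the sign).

+0.707107

√[5·1!2!2!/6! · 3!0!2!1!4!0!] = √(8)
  +(−1)^0/∏(0,1,0,2,2,0)! = 1/4  (running 1/4)
⟨..|..⟩ = √(8)·(1/4) = +0.707107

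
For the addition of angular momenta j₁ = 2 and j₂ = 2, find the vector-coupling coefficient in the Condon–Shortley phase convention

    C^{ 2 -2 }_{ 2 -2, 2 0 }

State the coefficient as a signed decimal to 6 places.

+0.534522

√[5·2!2!2!/7! · 0!4!2!2!0!4!] = √(128/7)
  +(−1)^2/∏(2,0,2,0,0,2)! = 1/8  (running 1/8)
⟨..|..⟩ = √(128/7)·(1/8) = +0.534522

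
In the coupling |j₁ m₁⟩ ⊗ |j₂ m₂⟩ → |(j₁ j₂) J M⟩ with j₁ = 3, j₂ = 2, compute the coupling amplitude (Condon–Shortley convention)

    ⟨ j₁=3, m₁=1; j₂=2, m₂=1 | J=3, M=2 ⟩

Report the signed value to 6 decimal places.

-0.500000

triangle: 2!*4!*2!/9! = 96/362880
(j±m)!: 4!*2!*3!*1!*5!*1! = 34560
prefactor² = (2J+1)*Δ*N² = 64
  k=1: −1/(1!*1!*1!*2!*3!*0!) = -1/12
  k=2: +1/(2!*0!*0!*1!*4!*1!) = 1/48
Σ = -1/16  ⇒  CG² = 64*(-1/16)² = 1/4
CG = −√(1/4) = -0.500000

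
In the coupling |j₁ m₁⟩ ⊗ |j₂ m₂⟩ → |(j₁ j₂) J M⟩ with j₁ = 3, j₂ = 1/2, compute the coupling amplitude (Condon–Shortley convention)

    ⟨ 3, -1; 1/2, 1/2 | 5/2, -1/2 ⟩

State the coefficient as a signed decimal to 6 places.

√[6·1!5!0!/7! · 2!4!1!0!2!3!] = √(576/7)
  +(−1)^1/∏(1,0,3,0,2,0)! = -1/12  (running -1/12)
⟨..|..⟩ = √(576/7)·(-1/12) = -0.755929

−√(4/7) ≈ -0.755929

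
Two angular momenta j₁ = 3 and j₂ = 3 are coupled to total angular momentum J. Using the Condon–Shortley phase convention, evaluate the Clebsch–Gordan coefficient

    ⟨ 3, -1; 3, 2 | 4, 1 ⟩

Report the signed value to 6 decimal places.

triangle: 2!*4!*4!/11! = 1152/39916800
(j±m)!: 2!*4!*5!*1!*5!*3! = 4147200
prefactor² = (2J+1)*Δ*N² = 82944/77
  k=1: −1/(1!*1!*3!*4!*1!*0!) = -1/144
  k=2: +1/(2!*0!*2!*3!*2!*1!) = 1/48
Σ = 1/72  ⇒  CG² = 82944/77*1/72² = 16/77
CG = +√(16/77) = +0.455842

+0.455842  (= +√(16/77))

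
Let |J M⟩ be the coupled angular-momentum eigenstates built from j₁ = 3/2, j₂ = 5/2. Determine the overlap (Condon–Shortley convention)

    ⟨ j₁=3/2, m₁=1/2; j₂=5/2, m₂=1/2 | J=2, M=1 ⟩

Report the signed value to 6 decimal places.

√[5·2!1!3!/7! · 2!1!3!2!3!1!] = √(12/7)
  +(−1)^0/∏(0,2,1,3,0,0)! = 1/12  (running 1/12)
  +(−1)^1/∏(1,1,0,2,1,1)! = -1/2  (running -5/12)
⟨..|..⟩ = √(12/7)·(-5/12) = -0.545545

-0.545545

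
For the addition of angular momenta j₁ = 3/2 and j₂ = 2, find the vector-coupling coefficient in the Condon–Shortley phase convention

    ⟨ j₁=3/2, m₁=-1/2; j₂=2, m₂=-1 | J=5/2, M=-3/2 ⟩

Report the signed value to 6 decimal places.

j₁+j₂−J=1  J+j₁−j₂=2  J−j₁+j₂=3  j₁+j₂+J+1=7
(j₁±m₁, j₂±m₂, J±M) = (1,2,1,3,1,4)
P² = 144/35
sum k=0..1:
  [0] +1/4 = 1/4
  [1] −1/6 = -1/6
S = 1/12
C² = P²·S² = 1/35 ; C = +0.169031

+√(1/35) ≈ +0.169031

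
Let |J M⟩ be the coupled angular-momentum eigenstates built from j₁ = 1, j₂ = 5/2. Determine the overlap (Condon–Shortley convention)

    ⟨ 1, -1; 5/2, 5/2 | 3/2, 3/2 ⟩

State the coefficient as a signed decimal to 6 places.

+√(2/3) = +0.816497

triangle: 2!×0!×3!/6! = 12/720
(j±m)!: 0!×2!×5!×0!×3!×0! = 1440
prefactor² = (2J+1)×Δ×N² = 96
  k=2: +1/(2!×0!×0!×3!×0!×0!) = 1/12
Σ = 1/12  ⇒  CG² = 96×1/12² = 2/3
CG = +√(2/3) = +0.816497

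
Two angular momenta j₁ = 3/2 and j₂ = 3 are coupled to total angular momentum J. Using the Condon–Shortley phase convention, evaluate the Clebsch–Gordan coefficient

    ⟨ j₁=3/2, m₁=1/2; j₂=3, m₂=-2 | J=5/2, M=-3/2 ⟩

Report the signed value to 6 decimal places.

+0.267261

√[6·2!1!4!/8! · 2!1!1!5!1!4!] = √(288/7)
  +(−1)^0/∏(0,2,1,1,0,3)! = 1/12  (running 1/12)
  +(−1)^1/∏(1,1,0,0,1,4)! = -1/24  (running 1/24)
⟨..|..⟩ = √(288/7)·(1/24) = +0.267261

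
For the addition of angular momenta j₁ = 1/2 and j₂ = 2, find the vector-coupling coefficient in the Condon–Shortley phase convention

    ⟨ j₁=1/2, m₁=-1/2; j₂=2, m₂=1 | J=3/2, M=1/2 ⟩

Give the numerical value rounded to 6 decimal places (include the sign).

−√(3/5) ≈ -0.774597

triangle: 1!×0!×3!/5! = 6/120
(j±m)!: 0!×1!×3!×1!×2!×1! = 12
prefactor² = (2J+1)×Δ×N² = 12/5
  k=1: −1/(1!×0!×0!×2!×0!×1!) = -1/2
Σ = -1/2  ⇒  CG² = 12/5×(-1/2)² = 3/5
CG = −√(3/5) = -0.774597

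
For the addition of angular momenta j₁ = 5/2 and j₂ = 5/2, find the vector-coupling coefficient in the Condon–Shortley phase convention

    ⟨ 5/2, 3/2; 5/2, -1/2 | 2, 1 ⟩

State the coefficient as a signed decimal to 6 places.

-0.377964

√[5·3!2!2!/8! · 4!1!2!3!3!1!] = √(36/7)
  +(−1)^0/∏(0,3,1,2,1,0)! = 1/12  (running 1/12)
  +(−1)^1/∏(1,2,0,1,2,1)! = -1/4  (running -1/6)
⟨..|..⟩ = √(36/7)·(-1/6) = -0.377964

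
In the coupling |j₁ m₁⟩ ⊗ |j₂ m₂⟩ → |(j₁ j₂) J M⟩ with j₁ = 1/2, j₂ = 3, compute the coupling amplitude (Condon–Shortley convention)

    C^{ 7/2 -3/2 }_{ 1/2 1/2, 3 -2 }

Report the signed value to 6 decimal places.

+0.534522

√[8·0!1!6!/8! · 1!0!1!5!2!5!] = √(28800/7)
  +(−1)^0/∏(0,0,0,1,1,5)! = 1/120  (running 1/120)
⟨..|..⟩ = √(28800/7)·(1/120) = +0.534522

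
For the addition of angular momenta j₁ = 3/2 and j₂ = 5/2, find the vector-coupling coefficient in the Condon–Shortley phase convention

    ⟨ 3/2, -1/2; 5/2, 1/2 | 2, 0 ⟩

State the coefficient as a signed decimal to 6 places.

j₁+j₂−J=2  J+j₁−j₂=1  J−j₁+j₂=3  j₁+j₂+J+1=7
(j₁±m₁, j₂±m₂, J±M) = (1,2,3,2,2,2)
P² = 8/7
sum k=1..2:
  [1] −1/2 = -1/2
  [2] +1/4 = 1/4
S = -1/4
C² = P²·S² = 1/14 ; C = -0.267261

−√(1/14) = -0.267261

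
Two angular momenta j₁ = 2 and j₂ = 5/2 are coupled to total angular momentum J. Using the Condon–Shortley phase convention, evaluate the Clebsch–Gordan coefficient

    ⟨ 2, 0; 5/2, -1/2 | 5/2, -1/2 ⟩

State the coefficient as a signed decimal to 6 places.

-0.478091  (= −√(8/35))

√[6·2!2!3!/8! · 2!2!2!3!2!3!] = √(72/35)
  +(−1)^0/∏(0,2,2,2,0,1)! = 1/8  (running 1/8)
  +(−1)^1/∏(1,1,1,1,1,2)! = -1/2  (running -3/8)
  +(−1)^2/∏(2,0,0,0,2,3)! = 1/24  (running -1/3)
⟨..|..⟩ = √(72/35)·(-1/3) = -0.478091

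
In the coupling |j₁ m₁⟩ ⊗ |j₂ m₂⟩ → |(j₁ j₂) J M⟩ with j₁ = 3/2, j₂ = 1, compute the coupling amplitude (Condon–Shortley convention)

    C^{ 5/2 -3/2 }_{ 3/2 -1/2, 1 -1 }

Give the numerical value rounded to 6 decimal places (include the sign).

j₁+j₂−J=0  J+j₁−j₂=3  J−j₁+j₂=2  j₁+j₂+J+1=6
(j₁±m₁, j₂±m₂, J±M) = (1,2,0,2,1,4)
P² = 48/5
sum k=0..0:
  [0] +1/4 = 1/4
S = 1/4
C² = P²·S² = 3/5 ; C = +0.774597

+√(3/5) = +0.774597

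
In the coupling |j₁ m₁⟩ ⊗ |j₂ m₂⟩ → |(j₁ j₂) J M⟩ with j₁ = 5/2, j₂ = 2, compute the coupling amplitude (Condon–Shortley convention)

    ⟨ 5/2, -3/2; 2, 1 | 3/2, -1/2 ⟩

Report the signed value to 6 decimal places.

j₁+j₂−J=3  J+j₁−j₂=2  J−j₁+j₂=1  j₁+j₂+J+1=7
(j₁±m₁, j₂±m₂, J±M) = (1,4,3,1,1,2)
P² = 96/35
sum k=2..3:
  [2] +1/4 = 1/4
  [3] −1/6 = -1/6
S = 1/12
C² = P²·S² = 2/105 ; C = +0.138013

+0.138013  (= +√(2/105))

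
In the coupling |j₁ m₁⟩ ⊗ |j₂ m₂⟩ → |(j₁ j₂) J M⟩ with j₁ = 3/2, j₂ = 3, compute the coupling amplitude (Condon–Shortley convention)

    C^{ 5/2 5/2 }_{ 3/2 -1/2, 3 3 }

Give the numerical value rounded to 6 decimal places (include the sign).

j₁+j₂−J=2  J+j₁−j₂=1  J−j₁+j₂=4  j₁+j₂+J+1=8
(j₁±m₁, j₂±m₂, J±M) = (1,2,6,0,5,0)
P² = 8640/7
sum k=2..2:
  [2] +1/48 = 1/48
S = 1/48
C² = P²·S² = 15/28 ; C = +0.731925

+0.731925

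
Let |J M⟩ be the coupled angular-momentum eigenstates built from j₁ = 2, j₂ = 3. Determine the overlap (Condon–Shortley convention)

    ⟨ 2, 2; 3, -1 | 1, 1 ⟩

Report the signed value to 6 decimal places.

j₁+j₂−J=4  J+j₁−j₂=0  J−j₁+j₂=2  j₁+j₂+J+1=7
(j₁±m₁, j₂±m₂, J±M) = (4,0,2,4,2,0)
P² = 2304/35
sum k=0..0:
  [0] +1/48 = 1/48
S = 1/48
C² = P²·S² = 1/35 ; C = +0.169031

+√(1/35) ≈ +0.169031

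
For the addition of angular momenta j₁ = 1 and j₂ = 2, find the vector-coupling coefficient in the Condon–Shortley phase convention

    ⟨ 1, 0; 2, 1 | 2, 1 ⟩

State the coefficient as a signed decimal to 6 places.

−√(1/6) ≈ -0.408248

triangle: 1!*1!*3!/6! = 6/720
(j±m)!: 1!*1!*3!*1!*3!*1! = 36
prefactor² = (2J+1)*Δ*N² = 3/2
  k=0: +1/(0!*1!*1!*3!*0!*0!) = 1/6
  k=1: −1/(1!*0!*0!*2!*1!*1!) = -1/2
Σ = -1/3  ⇒  CG² = 3/2*(-1/3)² = 1/6
CG = −√(1/6) = -0.408248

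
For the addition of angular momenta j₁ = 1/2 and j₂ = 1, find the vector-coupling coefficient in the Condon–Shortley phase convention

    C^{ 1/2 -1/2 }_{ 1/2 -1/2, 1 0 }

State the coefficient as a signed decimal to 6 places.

√[2·1!0!1!/3! · 0!1!1!1!0!1!] = √(1/3)
  +(−1)^1/∏(1,0,0,0,0,1)! = -1  (running -1)
⟨..|..⟩ = √(1/3)·(-1) = -0.577350

-0.577350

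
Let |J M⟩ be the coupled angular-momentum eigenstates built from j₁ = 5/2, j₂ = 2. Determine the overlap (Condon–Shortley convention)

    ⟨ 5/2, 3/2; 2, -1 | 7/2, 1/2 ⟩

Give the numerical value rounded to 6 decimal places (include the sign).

√[8·1!4!3!/9! · 4!1!1!3!4!3!] = √(2304/35)
  +(−1)^0/∏(0,1,1,1,3,2)! = 1/12  (running 1/12)
  +(−1)^1/∏(1,0,0,0,4,3)! = -1/144  (running 11/144)
⟨..|..⟩ = √(2304/35)·(11/144) = +0.619780

+√(121/315) = +0.619780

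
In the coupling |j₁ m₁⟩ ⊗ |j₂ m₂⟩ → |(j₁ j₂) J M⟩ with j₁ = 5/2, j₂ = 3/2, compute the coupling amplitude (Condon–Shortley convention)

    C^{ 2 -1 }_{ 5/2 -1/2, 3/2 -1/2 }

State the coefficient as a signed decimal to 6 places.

−√(25/84) = -0.545545

triangle: 2!×3!×1!/7! = 12/5040
(j±m)!: 2!×3!×1!×2!×1!×3! = 144
prefactor² = (2J+1)×Δ×N² = 12/7
  k=0: +1/(0!×2!×3!×1!×0!×0!) = 1/12
  k=1: −1/(1!×1!×2!×0!×1!×1!) = -1/2
Σ = -5/12  ⇒  CG² = 12/7×(-5/12)² = 25/84
CG = −√(25/84) = -0.545545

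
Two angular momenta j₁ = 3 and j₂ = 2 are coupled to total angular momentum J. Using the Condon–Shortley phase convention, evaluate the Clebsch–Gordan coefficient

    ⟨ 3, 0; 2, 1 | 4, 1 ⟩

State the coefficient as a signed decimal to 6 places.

j₁+j₂−J=1  J+j₁−j₂=5  J−j₁+j₂=3  j₁+j₂+J+1=10
(j₁±m₁, j₂±m₂, J±M) = (3,3,3,1,5,3)
P² = 1944/7
sum k=0..1:
  [0] +1/72 = 1/72
  [1] −1/24 = -1/24
S = -1/36
C² = P²·S² = 3/14 ; C = -0.462910

−√(3/14) ≈ -0.462910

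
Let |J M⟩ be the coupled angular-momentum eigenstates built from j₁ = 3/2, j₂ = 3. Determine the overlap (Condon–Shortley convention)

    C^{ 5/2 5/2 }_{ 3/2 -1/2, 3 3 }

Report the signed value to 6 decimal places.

triangle: 2!×1!×4!/8! = 48/40320
(j±m)!: 1!×2!×6!×0!×5!×0! = 172800
prefactor² = (2J+1)×Δ×N² = 8640/7
  k=2: +1/(2!×0!×0!×4!×1!×0!) = 1/48
Σ = 1/48  ⇒  CG² = 8640/7×1/48² = 15/28
CG = +√(15/28) = +0.731925

+0.731925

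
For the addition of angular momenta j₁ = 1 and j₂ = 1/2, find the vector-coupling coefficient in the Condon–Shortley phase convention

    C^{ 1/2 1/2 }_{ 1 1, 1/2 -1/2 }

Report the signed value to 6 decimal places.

√[2·1!1!0!/3! · 2!0!0!1!1!0!] = √(2/3)
  +(−1)^0/∏(0,1,0,0,1,0)! = 1  (running 1)
⟨..|..⟩ = √(2/3)·(1) = +0.816497

+√(2/3) ≈ +0.816497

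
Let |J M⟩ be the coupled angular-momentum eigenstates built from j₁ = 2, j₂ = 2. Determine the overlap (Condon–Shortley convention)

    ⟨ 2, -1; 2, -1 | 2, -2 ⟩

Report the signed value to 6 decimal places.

j₁+j₂−J=2  J+j₁−j₂=2  J−j₁+j₂=2  j₁+j₂+J+1=7
(j₁±m₁, j₂±m₂, J±M) = (1,3,1,3,0,4)
P² = 48/7
sum k=1..1:
  [1] −1/4 = -1/4
S = -1/4
C² = P²·S² = 3/7 ; C = -0.654654

-0.654654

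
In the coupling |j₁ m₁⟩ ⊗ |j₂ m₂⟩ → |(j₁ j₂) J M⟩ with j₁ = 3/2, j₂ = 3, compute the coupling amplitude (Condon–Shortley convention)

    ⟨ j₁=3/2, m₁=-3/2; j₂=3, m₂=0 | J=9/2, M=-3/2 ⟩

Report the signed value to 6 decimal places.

triangle: 0!×3!×6!/10! = 4320/3628800
(j±m)!: 0!×3!×3!×3!×3!×6! = 933120
prefactor² = (2J+1)×Δ×N² = 77760/7
  k=0: +1/(0!×0!×3!×3!×0!×3!) = 1/216
Σ = 1/216  ⇒  CG² = 77760/7×1/216² = 5/21
CG = +√(5/21) = +0.487950

+√(5/21) ≈ +0.487950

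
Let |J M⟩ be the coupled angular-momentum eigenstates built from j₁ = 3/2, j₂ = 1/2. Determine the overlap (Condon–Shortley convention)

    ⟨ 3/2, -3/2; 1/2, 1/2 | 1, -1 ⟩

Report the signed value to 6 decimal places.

triangle: 1!×2!×0!/4! = 2/24
(j±m)!: 0!×3!×1!×0!×0!×2! = 12
prefactor² = (2J+1)×Δ×N² = 3
  k=1: −1/(1!×0!×2!×0!×0!×0!) = -1/2
Σ = -1/2  ⇒  CG² = 3×(-1/2)² = 3/4
CG = −√(3/4) = -0.866025

-0.866025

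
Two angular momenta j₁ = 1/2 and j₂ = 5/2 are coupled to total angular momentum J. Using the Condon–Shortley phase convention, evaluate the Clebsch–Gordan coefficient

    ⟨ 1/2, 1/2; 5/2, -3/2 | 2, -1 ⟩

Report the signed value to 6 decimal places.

triangle: 1!·0!·4!/6! = 24/720
(j±m)!: 1!·0!·1!·4!·1!·3! = 144
prefactor² = (2J+1)·Δ·N² = 24
  k=0: +1/(0!·1!·0!·1!·0!·3!) = 1/6
Σ = 1/6  ⇒  CG² = 24·1/6² = 2/3
CG = +√(2/3) = +0.816497

+0.816497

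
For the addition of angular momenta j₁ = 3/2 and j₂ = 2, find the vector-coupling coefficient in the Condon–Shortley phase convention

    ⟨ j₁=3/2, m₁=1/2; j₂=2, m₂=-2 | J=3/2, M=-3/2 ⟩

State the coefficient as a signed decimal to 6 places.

+0.632456

√[4·2!1!2!/6! · 2!1!0!4!0!3!] = √(32/5)
  +(−1)^0/∏(0,2,1,0,0,2)! = 1/4  (running 1/4)
⟨..|..⟩ = √(32/5)·(1/4) = +0.632456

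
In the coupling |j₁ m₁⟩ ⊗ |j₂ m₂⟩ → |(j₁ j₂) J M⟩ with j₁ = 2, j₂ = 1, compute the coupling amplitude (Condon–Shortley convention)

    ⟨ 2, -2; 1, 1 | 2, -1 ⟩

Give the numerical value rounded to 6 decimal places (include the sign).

-0.577350

triangle: 1!*3!*1!/6! = 6/720
(j±m)!: 0!*4!*2!*0!*1!*3! = 288
prefactor² = (2J+1)*Δ*N² = 12
  k=1: −1/(1!*0!*3!*1!*0!*0!) = -1/6
Σ = -1/6  ⇒  CG² = 12*(-1/6)² = 1/3
CG = −√(1/3) = -0.577350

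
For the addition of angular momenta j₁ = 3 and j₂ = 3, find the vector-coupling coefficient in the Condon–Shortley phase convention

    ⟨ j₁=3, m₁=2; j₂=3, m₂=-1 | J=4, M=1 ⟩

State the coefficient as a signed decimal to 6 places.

triangle: 2!*4!*4!/11! = 1152/39916800
(j±m)!: 5!*1!*2!*4!*5!*3! = 4147200
prefactor² = (2J+1)*Δ*N² = 82944/77
  k=0: +1/(0!*2!*1!*2!*3!*2!) = 1/48
  k=1: −1/(1!*1!*0!*1!*4!*3!) = -1/144
Σ = 1/72  ⇒  CG² = 82944/77*1/72² = 16/77
CG = +√(16/77) = +0.455842

+√(16/77) ≈ +0.455842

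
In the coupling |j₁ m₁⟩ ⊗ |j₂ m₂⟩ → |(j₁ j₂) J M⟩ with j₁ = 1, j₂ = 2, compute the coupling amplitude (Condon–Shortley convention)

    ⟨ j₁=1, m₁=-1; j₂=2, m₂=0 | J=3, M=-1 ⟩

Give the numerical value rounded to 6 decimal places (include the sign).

j₁+j₂−J=0  J+j₁−j₂=2  J−j₁+j₂=4  j₁+j₂+J+1=7
(j₁±m₁, j₂±m₂, J±M) = (0,2,2,2,2,4)
P² = 128/5
sum k=0..0:
  [0] +1/8 = 1/8
S = 1/8
C² = P²·S² = 2/5 ; C = +0.632456

+0.632456  (= +√(2/5))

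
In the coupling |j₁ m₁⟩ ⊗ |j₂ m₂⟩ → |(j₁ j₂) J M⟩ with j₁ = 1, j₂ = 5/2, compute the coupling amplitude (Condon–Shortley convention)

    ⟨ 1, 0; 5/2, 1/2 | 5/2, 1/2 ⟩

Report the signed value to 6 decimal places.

-0.169031

√[6·1!1!4!/7! · 1!1!3!2!3!2!] = √(144/35)
  +(−1)^0/∏(0,1,1,3,0,1)! = 1/6  (running 1/6)
  +(−1)^1/∏(1,0,0,2,1,2)! = -1/4  (running -1/12)
⟨..|..⟩ = √(144/35)·(-1/12) = -0.169031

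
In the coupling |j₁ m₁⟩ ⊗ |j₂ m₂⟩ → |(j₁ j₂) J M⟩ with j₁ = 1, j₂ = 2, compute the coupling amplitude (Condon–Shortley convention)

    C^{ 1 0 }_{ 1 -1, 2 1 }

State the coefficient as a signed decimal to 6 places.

+√(3/10) ≈ +0.547723

j₁+j₂−J=2  J+j₁−j₂=0  J−j₁+j₂=2  j₁+j₂+J+1=5
(j₁±m₁, j₂±m₂, J±M) = (0,2,3,1,1,1)
P² = 6/5
sum k=2..2:
  [2] +1/2 = 1/2
S = 1/2
C² = P²·S² = 3/10 ; C = +0.547723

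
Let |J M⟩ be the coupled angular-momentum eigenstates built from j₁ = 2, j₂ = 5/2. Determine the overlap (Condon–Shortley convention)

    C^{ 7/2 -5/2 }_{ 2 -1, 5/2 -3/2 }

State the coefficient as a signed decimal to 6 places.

triangle: 1!*3!*4!/9! = 144/362880
(j±m)!: 1!*3!*1!*4!*1!*6! = 103680
prefactor² = (2J+1)*Δ*N² = 2304/7
  k=0: +1/(0!*1!*3!*1!*0!*3!) = 1/36
  k=1: −1/(1!*0!*2!*0!*1!*4!) = -1/48
Σ = 1/144  ⇒  CG² = 2304/7*1/144² = 1/63
CG = +√(1/63) = +0.125988

+√(1/63) ≈ +0.125988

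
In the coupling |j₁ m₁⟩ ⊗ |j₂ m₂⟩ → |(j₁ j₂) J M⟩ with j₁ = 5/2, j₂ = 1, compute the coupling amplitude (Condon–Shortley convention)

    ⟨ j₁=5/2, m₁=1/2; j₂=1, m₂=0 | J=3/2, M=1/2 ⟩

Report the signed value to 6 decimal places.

−√(2/5) ≈ -0.632456

√[4·2!3!0!/6! · 3!2!1!1!2!1!] = √(8/5)
  +(−1)^1/∏(1,1,1,0,2,0)! = -1/2  (running -1/2)
⟨..|..⟩ = √(8/5)·(-1/2) = -0.632456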